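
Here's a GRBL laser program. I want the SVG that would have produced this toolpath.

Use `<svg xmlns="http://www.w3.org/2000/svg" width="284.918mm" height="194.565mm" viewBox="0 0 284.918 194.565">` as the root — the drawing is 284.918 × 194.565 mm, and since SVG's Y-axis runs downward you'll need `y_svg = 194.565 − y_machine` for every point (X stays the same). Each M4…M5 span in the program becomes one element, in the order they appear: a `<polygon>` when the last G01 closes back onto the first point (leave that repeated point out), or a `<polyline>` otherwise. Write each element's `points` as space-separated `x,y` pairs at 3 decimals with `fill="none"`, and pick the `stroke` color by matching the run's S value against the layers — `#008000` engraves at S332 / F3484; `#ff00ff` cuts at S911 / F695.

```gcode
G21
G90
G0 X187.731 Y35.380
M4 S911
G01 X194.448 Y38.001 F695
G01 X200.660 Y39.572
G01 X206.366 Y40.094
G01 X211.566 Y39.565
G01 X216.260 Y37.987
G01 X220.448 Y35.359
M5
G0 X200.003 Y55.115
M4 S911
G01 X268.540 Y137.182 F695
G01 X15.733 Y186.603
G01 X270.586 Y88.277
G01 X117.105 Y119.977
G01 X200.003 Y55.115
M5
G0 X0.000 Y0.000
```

y_svg = 194.565 − y_m. Every run uses S911, so all elements get stroke `#ff00ff` (cut).

[1] open run; points: 187.731,159.185 194.448,156.564 200.660,154.993 206.366,154.471 211.566,155.000 216.260,156.578 220.448,159.206

[2] closed run; points: 200.003,139.450 268.540,57.383 15.733,7.962 270.586,106.288 117.105,74.588

<svg xmlns="http://www.w3.org/2000/svg" width="284.918mm" height="194.565mm" viewBox="0 0 284.918 194.565">
  <polyline points="187.731,159.185 194.448,156.564 200.660,154.993 206.366,154.471 211.566,155.000 216.260,156.578 220.448,159.206" fill="none" stroke="#ff00ff"/>
  <polygon points="200.003,139.450 268.540,57.383 15.733,7.962 270.586,106.288 117.105,74.588" fill="none" stroke="#ff00ff"/>
</svg>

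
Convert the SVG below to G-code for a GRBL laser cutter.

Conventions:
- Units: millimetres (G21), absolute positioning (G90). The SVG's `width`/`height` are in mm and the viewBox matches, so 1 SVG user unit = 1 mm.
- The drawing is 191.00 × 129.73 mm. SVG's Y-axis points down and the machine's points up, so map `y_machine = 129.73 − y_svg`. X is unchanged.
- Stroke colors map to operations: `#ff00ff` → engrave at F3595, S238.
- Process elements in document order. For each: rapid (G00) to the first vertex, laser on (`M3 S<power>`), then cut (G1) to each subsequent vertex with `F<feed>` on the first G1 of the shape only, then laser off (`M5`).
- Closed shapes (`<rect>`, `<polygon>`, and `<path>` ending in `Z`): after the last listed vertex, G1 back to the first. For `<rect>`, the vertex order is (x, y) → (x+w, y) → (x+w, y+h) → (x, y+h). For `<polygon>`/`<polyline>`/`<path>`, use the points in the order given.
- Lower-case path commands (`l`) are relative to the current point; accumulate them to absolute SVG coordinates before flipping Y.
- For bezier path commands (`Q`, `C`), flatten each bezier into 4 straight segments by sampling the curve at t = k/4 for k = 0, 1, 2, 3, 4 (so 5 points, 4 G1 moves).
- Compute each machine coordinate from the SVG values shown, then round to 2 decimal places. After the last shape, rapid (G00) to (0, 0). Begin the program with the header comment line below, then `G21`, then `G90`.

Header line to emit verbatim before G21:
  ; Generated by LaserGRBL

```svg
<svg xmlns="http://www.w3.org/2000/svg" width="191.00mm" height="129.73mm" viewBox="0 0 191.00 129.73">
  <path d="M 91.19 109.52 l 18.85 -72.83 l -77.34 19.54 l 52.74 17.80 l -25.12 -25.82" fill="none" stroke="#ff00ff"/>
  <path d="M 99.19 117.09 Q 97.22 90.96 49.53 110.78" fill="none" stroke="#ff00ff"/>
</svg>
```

1 u = 1 mm; y_m = 129.73 − y.

[1] `<path>` open polyline, #ff00ff→engrave S238 F3595: (91.19,20.21) → (110.04,93.04) → (32.70,73.50) → (85.44,55.70) → (60.32,81.52)

[2] `<path>` quadratic bezier, #ff00ff→engrave S238 F3595: (99.19,12.64) → (95.35,22.83) → (85.79,27.28) → (70.52,25.99) → (49.53,18.95)

; Generated by LaserGRBL
G21
G90
G00 X91.19 Y20.21
M3 S238
G1 X110.04 Y93.04 F3595
G1 X32.70 Y73.50
G1 X85.44 Y55.70
G1 X60.32 Y81.52
M5
G00 X99.19 Y12.64
M3 S238
G1 X95.35 Y22.83 F3595
G1 X85.79 Y27.28
G1 X70.52 Y25.99
G1 X49.53 Y18.95
M5
G00 X0.00 Y0.00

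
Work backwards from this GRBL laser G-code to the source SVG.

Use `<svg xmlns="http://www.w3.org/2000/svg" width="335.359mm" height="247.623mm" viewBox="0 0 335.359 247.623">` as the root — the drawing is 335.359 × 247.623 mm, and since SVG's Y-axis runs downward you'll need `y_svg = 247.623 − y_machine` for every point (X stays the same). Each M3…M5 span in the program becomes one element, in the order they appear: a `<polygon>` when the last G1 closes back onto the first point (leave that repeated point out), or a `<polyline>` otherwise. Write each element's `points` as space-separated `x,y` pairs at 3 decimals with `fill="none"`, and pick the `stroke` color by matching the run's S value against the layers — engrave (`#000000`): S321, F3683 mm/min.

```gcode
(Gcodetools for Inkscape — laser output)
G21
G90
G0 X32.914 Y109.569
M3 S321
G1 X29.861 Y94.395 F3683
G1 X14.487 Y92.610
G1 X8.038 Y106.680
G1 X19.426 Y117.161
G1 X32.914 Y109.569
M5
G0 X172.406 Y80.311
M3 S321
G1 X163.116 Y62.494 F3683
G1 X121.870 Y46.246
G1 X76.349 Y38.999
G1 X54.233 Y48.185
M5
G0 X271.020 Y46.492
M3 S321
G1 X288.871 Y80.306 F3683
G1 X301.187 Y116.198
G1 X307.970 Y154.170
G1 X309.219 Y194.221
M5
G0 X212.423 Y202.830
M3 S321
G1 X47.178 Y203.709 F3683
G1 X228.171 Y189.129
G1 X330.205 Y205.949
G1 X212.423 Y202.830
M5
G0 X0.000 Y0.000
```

Each laser-on run becomes one SVG element. Flip Y back into SVG space with y_svg = 247.623 − y_machine. Every run uses S321, so all elements get stroke `#000000` (engrave).

Run 1: The run returns to its start, so emit a `<polygon>` with points (Y-flipped): 32.914,138.054 29.861,153.228 14.487,155.013 8.038,140.943 19.426,130.462.

Run 2: The run is open, so emit a `<polyline>` with points (Y-flipped): 172.406,167.312 163.116,185.129 121.870,201.377 76.349,208.624 54.233,199.438.

Run 3: The run is open, so emit a `<polyline>` with points (Y-flipped): 271.020,201.131 288.871,167.317 301.187,131.425 307.970,93.453 309.219,53.402.

Run 4: The run returns to its start, so emit a `<polygon>` with points (Y-flipped): 212.423,44.793 47.178,43.914 228.171,58.494 330.205,41.674.

<svg xmlns="http://www.w3.org/2000/svg" width="335.359mm" height="247.623mm" viewBox="0 0 335.359 247.623">
  <polygon points="32.914,138.054 29.861,153.228 14.487,155.013 8.038,140.943 19.426,130.462" fill="none" stroke="#000000"/>
  <polyline points="172.406,167.312 163.116,185.129 121.870,201.377 76.349,208.624 54.233,199.438" fill="none" stroke="#000000"/>
  <polyline points="271.020,201.131 288.871,167.317 301.187,131.425 307.970,93.453 309.219,53.402" fill="none" stroke="#000000"/>
  <polygon points="212.423,44.793 47.178,43.914 228.171,58.494 330.205,41.674" fill="none" stroke="#000000"/>
</svg>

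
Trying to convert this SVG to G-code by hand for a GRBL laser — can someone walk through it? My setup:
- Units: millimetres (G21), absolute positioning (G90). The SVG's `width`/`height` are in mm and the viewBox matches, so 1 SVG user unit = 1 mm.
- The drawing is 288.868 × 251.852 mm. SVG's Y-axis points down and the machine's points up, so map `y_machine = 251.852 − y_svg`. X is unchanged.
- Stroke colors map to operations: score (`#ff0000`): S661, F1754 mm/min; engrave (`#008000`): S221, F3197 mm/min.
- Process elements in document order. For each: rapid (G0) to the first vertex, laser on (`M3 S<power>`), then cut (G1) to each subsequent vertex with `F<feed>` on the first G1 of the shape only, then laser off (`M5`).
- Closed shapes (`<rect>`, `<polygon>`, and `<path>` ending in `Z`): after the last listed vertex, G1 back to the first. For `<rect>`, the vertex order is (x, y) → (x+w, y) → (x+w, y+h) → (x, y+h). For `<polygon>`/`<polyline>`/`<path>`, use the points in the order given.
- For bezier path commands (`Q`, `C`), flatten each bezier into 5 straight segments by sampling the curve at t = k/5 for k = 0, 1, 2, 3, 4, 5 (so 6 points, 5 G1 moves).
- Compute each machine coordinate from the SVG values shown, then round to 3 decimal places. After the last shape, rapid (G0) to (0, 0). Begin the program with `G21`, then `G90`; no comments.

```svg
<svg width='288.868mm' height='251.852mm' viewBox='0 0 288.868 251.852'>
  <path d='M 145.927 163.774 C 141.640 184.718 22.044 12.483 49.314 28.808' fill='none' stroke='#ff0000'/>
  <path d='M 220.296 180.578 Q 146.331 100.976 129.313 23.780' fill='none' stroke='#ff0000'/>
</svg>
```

G21
G90
G0 X145.927 Y88.078
M3 S661
G1 X131.615 Y95.639 F1754
G1 X102.213 Y131.240
G1 X70.306 Y176.556
G1 X48.479 Y213.266
G1 X49.314 Y223.044
M5
G0 X220.296 Y71.274
M3 S661
G1 X192.988 Y103.019 F1754
G1 X170.236 Y134.571
G1 X152.039 Y165.930
G1 X138.398 Y197.097
G1 X129.313 Y228.072
M5
G0 X0.000 Y0.000

1 u = 1 mm; y_m = 251.852 − y.

[1] `<path>` cubic bezier, #ff0000→score S661 F1754: (145.927,88.078) → (131.615,95.639) → (102.213,131.240) → (70.306,176.556) → (48.479,213.266) → (49.314,223.044)

[2] `<path>` quadratic bezier, #ff0000→score S661 F1754: (220.296,71.274) → (192.988,103.019) → (170.236,134.571) → (152.039,165.930) → (138.398,197.097) → (129.313,228.072)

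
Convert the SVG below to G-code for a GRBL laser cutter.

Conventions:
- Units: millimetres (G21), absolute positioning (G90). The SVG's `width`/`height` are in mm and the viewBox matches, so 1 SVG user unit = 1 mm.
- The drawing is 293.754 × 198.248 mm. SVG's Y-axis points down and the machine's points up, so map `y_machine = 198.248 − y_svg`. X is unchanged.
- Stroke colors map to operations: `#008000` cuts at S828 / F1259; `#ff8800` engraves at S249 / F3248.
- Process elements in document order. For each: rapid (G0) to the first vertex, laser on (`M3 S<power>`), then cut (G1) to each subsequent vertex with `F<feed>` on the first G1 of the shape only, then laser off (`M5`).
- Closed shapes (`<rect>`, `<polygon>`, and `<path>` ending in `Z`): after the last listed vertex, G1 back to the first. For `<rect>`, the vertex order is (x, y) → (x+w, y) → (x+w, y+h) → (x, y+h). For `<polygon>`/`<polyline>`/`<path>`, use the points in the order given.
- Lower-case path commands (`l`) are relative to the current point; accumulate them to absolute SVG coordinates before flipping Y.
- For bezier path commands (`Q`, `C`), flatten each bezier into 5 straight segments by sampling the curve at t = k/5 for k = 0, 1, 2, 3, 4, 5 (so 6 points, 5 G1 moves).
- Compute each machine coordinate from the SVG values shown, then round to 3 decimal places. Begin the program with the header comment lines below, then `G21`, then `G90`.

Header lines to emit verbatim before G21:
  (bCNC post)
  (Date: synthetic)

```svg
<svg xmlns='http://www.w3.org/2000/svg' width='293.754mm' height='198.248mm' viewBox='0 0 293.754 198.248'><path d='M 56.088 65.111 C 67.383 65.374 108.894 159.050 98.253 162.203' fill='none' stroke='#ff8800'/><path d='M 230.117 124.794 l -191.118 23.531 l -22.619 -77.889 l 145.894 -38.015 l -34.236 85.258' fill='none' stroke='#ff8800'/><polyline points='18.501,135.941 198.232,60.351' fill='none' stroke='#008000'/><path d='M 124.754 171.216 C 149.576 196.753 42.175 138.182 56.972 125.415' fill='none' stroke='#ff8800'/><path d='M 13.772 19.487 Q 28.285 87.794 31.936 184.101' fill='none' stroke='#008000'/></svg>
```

(bCNC post)
(Date: synthetic)
G21
G90
G0 X56.088 Y133.137
M3 S249
G1 X65.832 Y123.241 F3248
G1 X78.874 Y99.755
G1 X91.261 Y71.508
G1 X99.038 Y47.328
G1 X98.253 Y36.045
M5
G0 X230.117 Y73.454
M3 S249
G1 X38.999 Y49.923 F3248
G1 X16.380 Y127.812
G1 X162.274 Y165.827
G1 X128.038 Y80.569
M5
G0 X18.501 Y62.307
M3 S828
G1 X198.232 Y137.897 F1259
M5
G0 X124.754 Y27.032
M3 S249
G1 X125.816 Y20.763 F3248
G1 X107.356 Y28.445
G1 X81.588 Y43.841
G1 X60.722 Y60.716
G1 X56.972 Y72.833
M5
G0 X13.772 Y178.761
M3 S828
G1 X19.143 Y150.318 F1259
G1 X23.644 Y119.635
G1 X27.277 Y86.713
G1 X30.041 Y51.550
G1 X31.936 Y14.147
M5

1 u = 1 mm; y_m = 198.248 − y.

[1] `<path>` cubic bezier, #ff8800→engrave S249 F3248: (56.088,133.137) → (65.832,123.241) → (78.874,99.755) → (91.261,71.508) → (99.038,47.328) → (98.253,36.045)

[2] `<path>` open polyline, #ff8800→engrave S249 F3248: (230.117,73.454) → (38.999,49.923) → (16.380,127.812) → (162.274,165.827) → (128.038,80.569)

[3] `<polyline>` line segment, #008000→cut S828 F1259: (18.501,62.307) → (198.232,137.897)

[4] `<path>` cubic bezier, #ff8800→engrave S249 F3248: (124.754,27.032) → (125.816,20.763) → (107.356,28.445) → (81.588,43.841) → (60.722,60.716) → (56.972,72.833)

[5] `<path>` quadratic bezier, #008000→cut S828 F1259: (13.772,178.761) → (19.143,150.318) → (23.644,119.635) → (27.277,86.713) → (30.041,51.550) → (31.936,14.147)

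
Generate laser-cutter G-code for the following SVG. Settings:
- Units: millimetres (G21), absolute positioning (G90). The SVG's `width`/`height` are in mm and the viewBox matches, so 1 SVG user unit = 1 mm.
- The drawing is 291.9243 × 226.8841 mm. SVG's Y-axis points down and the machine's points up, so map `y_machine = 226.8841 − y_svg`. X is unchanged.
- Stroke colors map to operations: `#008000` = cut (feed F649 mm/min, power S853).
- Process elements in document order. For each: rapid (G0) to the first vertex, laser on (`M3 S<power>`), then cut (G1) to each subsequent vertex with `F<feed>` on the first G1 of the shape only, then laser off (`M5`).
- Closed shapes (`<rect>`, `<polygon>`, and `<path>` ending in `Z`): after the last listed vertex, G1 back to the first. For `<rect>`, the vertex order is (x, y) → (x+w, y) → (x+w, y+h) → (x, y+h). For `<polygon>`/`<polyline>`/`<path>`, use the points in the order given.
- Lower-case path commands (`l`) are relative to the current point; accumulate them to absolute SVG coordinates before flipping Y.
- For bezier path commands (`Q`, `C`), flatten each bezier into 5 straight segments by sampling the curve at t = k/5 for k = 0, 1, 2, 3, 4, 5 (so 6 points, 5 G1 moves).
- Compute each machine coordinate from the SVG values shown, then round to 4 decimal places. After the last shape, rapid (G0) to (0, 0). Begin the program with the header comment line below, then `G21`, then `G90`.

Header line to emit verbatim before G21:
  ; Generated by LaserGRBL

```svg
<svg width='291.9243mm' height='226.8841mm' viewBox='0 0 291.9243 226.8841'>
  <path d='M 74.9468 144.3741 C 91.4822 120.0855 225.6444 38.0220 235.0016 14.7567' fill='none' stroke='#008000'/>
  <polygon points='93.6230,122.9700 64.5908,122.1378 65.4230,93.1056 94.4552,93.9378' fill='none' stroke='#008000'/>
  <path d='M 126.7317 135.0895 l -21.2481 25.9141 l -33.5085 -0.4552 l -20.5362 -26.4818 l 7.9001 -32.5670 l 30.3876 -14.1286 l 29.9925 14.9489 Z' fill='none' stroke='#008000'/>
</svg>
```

; Generated by LaserGRBL
G21
G90
G0 X74.9468 Y82.5100
M3 S853
G1 X97.0438 Y103.0836 F649
G1 X135.7345 Y131.9276
G1 X179.3822 Y163.4466
G1 X216.3501 Y192.0450
G1 X235.0016 Y212.1274
M5
G0 X93.6230 Y103.9141
M3 S853
G1 X64.5908 Y104.7463 F649
G1 X65.4230 Y133.7785
G1 X94.4552 Y132.9463
G1 X93.6230 Y103.9141
M5
G0 X126.7317 Y91.7946
M3 S853
G1 X105.4836 Y65.8805 F649
G1 X71.9751 Y66.3357
G1 X51.4389 Y92.8175
G1 X59.3390 Y125.3845
G1 X89.7266 Y139.5131
G1 X119.7191 Y124.5642
G1 X126.7317 Y91.7946
M5
G0 X0.0000 Y0.0000

Since the viewBox matches the mm dimensions, user units are millimetres directly. The only transform is the Y-flip y_m = 226.8841 − y_svg.

Shape 1 is a cubic bezier drawn with `<path>`. Its stroke #008000 means cut at S853, F649. After flipping Y the toolpath is (74.9468,82.5100) → (97.0438,103.0836) → (135.7345,131.9276) → (179.3822,163.4466) → (216.3501,192.0450) → (235.0016,212.1274).

Shape 2 is a regular polygon drawn with `<polygon>`. Its stroke #008000 means cut at S853, F649. After flipping Y the toolpath is (93.6230,103.9141) → (64.5908,104.7463) → (65.4230,133.7785) → (94.4552,132.9463) → (93.6230,103.9141), returning to the start.

Shape 3 is a regular polygon drawn with `<path>`. Its stroke #008000 means cut at S853, F649. After flipping Y the toolpath is (126.7317,91.7946) → (105.4836,65.8805) → (71.9751,66.3357) → (51.4389,92.8175) → (59.3390,125.3845) → (89.7266,139.5131) → (119.7191,124.5642) → (126.7317,91.7946), returning to the start.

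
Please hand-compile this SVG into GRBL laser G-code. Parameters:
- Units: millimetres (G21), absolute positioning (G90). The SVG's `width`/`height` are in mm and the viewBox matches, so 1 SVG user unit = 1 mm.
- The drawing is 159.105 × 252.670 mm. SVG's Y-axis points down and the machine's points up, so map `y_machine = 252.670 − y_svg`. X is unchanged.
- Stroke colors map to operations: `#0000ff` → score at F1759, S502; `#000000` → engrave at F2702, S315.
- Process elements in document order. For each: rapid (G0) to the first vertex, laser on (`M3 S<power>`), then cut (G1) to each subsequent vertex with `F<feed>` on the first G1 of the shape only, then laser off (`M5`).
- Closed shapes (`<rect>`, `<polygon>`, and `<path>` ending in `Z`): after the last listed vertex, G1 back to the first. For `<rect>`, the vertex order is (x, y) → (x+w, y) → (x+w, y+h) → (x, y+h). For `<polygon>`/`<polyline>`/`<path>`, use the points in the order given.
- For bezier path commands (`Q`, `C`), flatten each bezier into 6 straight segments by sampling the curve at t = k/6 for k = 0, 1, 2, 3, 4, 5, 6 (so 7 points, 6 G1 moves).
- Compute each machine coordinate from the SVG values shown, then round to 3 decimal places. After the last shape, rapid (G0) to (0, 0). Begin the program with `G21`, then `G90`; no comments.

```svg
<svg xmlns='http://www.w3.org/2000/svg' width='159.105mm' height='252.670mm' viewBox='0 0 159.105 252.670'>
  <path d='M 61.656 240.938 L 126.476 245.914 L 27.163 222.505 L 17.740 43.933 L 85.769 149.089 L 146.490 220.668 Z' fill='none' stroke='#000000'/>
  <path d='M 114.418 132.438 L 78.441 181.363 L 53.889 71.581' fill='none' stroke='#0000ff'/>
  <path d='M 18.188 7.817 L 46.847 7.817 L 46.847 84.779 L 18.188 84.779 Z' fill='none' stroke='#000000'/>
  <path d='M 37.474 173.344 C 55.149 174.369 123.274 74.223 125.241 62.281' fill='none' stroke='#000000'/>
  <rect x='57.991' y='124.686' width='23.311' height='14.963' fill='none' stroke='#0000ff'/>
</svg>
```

1 u = 1 mm; y_m = 252.670 − y.

[1] `<path>` closed polygon, #000000→engrave S315 F2702: (61.656,11.732) → (126.476,6.756) → (27.163,30.165) → (17.740,208.737) → (85.769,103.581) → (146.490,32.002) → (61.656,11.732) (closed)

[2] `<path>` open polyline, #0000ff→score S502 F1759: (114.418,120.232) → (78.441,71.307) → (53.889,181.089)

[3] `<path>` rectangle, #000000→engrave S315 F2702: (18.188,244.853) → (46.847,244.853) → (46.847,167.891) → (18.188,167.891) → (18.188,244.853) (closed)

[4] `<path>` cubic bezier, #000000→engrave S315 F2702: (37.474,79.326) → (49.976,86.368) → (67.647,105.011) → (87.248,129.995) → (105.540,156.060) → (119.284,177.944) → (125.241,190.389)

[5] `<rect>` rectangle, #0000ff→score S502 F1759: (57.991,127.984) → (81.302,127.984) → (81.302,113.021) → (57.991,113.021) → (57.991,127.984) (closed)

G21
G90
G0 X61.656 Y11.732
M3 S315
G1 X126.476 Y6.756 F2702
G1 X27.163 Y30.165
G1 X17.740 Y208.737
G1 X85.769 Y103.581
G1 X146.490 Y32.002
G1 X61.656 Y11.732
M5
G0 X114.418 Y120.232
M3 S502
G1 X78.441 Y71.307 F1759
G1 X53.889 Y181.089
M5
G0 X18.188 Y244.853
M3 S315
G1 X46.847 Y244.853 F2702
G1 X46.847 Y167.891
G1 X18.188 Y167.891
G1 X18.188 Y244.853
M5
G0 X37.474 Y79.326
M3 S315
G1 X49.976 Y86.368 F2702
G1 X67.647 Y105.011
G1 X87.248 Y129.995
G1 X105.540 Y156.060
G1 X119.284 Y177.944
G1 X125.241 Y190.389
M5
G0 X57.991 Y127.984
M3 S502
G1 X81.302 Y127.984 F1759
G1 X81.302 Y113.021
G1 X57.991 Y113.021
G1 X57.991 Y127.984
M5
G0 X0.000 Y0.000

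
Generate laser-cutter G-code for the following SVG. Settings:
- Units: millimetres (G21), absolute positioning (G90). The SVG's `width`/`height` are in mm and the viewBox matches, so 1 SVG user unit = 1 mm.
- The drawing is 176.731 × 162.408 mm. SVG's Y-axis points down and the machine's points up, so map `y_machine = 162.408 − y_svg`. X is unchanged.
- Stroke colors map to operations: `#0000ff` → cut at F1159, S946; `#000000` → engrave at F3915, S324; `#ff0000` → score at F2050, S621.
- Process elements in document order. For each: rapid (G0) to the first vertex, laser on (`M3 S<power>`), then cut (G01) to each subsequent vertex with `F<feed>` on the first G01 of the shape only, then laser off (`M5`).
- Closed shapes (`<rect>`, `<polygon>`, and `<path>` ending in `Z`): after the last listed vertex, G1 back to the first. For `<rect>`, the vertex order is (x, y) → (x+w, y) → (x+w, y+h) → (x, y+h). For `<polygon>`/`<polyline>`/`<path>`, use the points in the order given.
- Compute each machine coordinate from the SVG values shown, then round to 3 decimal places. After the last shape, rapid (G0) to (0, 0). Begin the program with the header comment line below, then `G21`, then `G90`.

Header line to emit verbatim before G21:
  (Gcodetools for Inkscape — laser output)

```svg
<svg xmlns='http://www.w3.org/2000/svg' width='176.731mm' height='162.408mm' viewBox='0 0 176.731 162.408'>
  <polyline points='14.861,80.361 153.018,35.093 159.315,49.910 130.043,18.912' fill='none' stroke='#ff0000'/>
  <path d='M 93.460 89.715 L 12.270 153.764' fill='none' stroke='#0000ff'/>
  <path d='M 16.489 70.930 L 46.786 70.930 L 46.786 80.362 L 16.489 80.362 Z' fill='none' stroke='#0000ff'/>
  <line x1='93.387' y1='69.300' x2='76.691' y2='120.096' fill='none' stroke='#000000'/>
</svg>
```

(Gcodetools for Inkscape — laser output)
G21
G90
G0 X14.861 Y82.047
M3 S621
G01 X153.018 Y127.315 F2050
G01 X159.315 Y112.498
G01 X130.043 Y143.496
M5
G0 X93.460 Y72.693
M3 S946
G01 X12.270 Y8.644 F1159
M5
G0 X16.489 Y91.478
M3 S946
G01 X46.786 Y91.478 F1159
G01 X46.786 Y82.046
G01 X16.489 Y82.046
G01 X16.489 Y91.478
M5
G0 X93.387 Y93.108
M3 S324
G01 X76.691 Y42.312 F3915
M5
G0 X0.000 Y0.000

1 u = 1 mm; y_m = 162.408 − y.

[1] `<polyline>` open polyline, #ff0000→score S621 F2050: (14.861,82.047) → (153.018,127.315) → (159.315,112.498) → (130.043,143.496)

[2] `<path>` line segment, #0000ff→cut S946 F1159: (93.460,72.693) → (12.270,8.644)

[3] `<path>` rectangle, #0000ff→cut S946 F1159: (16.489,91.478) → (46.786,91.478) → (46.786,82.046) → (16.489,82.046) → (16.489,91.478) (closed)

[4] `<line>` line segment, #000000→engrave S324 F3915: (93.387,93.108) → (76.691,42.312)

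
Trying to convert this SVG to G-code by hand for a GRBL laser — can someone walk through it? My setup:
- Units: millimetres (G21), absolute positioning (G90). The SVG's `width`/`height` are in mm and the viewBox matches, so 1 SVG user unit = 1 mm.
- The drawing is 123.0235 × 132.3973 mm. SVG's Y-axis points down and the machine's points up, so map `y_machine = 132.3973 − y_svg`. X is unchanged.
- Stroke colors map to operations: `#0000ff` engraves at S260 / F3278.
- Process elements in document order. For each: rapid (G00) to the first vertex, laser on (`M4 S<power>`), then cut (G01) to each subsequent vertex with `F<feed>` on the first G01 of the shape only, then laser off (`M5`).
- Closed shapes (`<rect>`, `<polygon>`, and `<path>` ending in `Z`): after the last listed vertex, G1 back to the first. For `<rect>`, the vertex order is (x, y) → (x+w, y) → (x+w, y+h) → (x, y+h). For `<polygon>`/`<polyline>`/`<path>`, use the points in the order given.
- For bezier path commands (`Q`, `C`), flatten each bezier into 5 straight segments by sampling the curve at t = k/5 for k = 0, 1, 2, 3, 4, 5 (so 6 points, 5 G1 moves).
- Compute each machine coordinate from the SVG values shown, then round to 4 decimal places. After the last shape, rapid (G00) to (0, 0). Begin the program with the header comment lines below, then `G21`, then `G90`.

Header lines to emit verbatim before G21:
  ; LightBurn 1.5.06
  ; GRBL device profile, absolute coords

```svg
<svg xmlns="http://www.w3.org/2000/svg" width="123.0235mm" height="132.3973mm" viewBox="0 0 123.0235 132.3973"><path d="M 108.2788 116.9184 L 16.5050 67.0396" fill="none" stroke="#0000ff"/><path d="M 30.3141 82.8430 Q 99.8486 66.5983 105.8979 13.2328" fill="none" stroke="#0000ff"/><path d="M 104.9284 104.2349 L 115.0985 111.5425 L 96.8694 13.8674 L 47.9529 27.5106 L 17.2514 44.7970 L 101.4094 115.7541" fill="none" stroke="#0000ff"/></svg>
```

1 u = 1 mm; y_m = 132.3973 − y.

[1] `<path>` line segment, #0000ff→engrave S260 F3278: (108.2788,15.4789) → (16.5050,65.3577)

[2] `<path>` quadratic bezier, #0000ff→engrave S260 F3278: (30.3141,49.5543) → (55.5885,57.5370) → (75.7841,68.4894) → (90.9008,82.4114) → (100.9388,99.3031) → (105.8979,119.1645)

[3] `<path>` open polyline, #0000ff→engrave S260 F3278: (104.9284,28.1624) → (115.0985,20.8548) → (96.8694,118.5299) → (47.9529,104.8867) → (17.2514,87.6003) → (101.4094,16.6432)

; LightBurn 1.5.06
; GRBL device profile, absolute coords
G21
G90
G00 X108.2788 Y15.4789
M4 S260
G01 X16.5050 Y65.3577 F3278
M5
G00 X30.3141 Y49.5543
M4 S260
G01 X55.5885 Y57.5370 F3278
G01 X75.7841 Y68.4894
G01 X90.9008 Y82.4114
G01 X100.9388 Y99.3031
G01 X105.8979 Y119.1645
M5
G00 X104.9284 Y28.1624
M4 S260
G01 X115.0985 Y20.8548 F3278
G01 X96.8694 Y118.5299
G01 X47.9529 Y104.8867
G01 X17.2514 Y87.6003
G01 X101.4094 Y16.6432
M5
G00 X0.0000 Y0.0000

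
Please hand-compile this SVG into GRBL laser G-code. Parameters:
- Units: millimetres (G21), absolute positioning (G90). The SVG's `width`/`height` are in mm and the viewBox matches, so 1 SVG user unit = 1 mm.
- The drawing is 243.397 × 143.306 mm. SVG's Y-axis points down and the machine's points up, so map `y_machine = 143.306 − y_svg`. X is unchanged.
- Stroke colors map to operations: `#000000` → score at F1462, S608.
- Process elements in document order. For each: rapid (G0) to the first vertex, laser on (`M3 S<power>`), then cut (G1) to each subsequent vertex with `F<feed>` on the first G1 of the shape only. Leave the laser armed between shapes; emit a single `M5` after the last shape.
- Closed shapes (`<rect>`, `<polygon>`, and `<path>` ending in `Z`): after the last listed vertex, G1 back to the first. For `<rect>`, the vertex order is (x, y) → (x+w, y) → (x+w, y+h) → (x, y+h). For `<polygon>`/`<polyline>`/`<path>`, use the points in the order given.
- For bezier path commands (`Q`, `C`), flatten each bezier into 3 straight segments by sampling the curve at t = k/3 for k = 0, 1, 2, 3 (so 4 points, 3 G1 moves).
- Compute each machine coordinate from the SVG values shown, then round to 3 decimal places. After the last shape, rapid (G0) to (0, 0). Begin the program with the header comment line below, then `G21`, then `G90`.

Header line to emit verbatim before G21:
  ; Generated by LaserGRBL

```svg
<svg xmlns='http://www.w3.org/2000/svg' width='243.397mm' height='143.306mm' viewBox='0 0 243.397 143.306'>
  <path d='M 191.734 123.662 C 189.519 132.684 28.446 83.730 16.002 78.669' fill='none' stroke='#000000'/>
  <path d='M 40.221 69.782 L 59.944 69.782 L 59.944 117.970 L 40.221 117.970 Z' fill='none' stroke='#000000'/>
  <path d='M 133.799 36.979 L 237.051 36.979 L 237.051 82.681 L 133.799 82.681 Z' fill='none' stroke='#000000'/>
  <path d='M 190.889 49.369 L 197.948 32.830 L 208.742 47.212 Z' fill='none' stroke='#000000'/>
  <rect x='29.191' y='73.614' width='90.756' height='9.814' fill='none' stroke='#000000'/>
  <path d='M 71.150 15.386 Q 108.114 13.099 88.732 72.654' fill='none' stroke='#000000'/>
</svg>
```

; Generated by LaserGRBL
G21
G90
G0 X191.734 Y19.644
M3 S608
G1 X147.955 Y26.174 F1462
G1 X66.601 Y48.718
G1 X16.002 Y64.637
G0 X40.221 Y73.524
M3 S608
G1 X59.944 Y73.524 F1462
G1 X59.944 Y25.336
G1 X40.221 Y25.336
G1 X40.221 Y73.524
G0 X133.799 Y106.327
M3 S608
G1 X237.051 Y106.327 F1462
G1 X237.051 Y60.625
G1 X133.799 Y60.625
G1 X133.799 Y106.327
G0 X190.889 Y93.937
M3 S608
G1 X197.948 Y110.476 F1462
G1 X208.742 Y96.094
G1 X190.889 Y93.937
G0 X29.191 Y69.692
M3 S608
G1 X119.947 Y69.692 F1462
G1 X119.947 Y59.878
G1 X29.191 Y59.878
G1 X29.191 Y69.692
G0 X71.150 Y127.920
M3 S608
G1 X89.532 Y122.573 F1462
G1 X95.393 Y103.484
G1 X88.732 Y70.652
M5
G0 X0.000 Y0.000

viewBox `0 0 243.397 143.306` with mm width/height → 1 unit = 1 mm. Flip: y_m = 143.306 − y_svg.

**Shape 1** — `<path>` cubic bezier, stroke `#000000` → score (S608, F1462). Control points (SVG): P0=(191.734,123.662), P1=(189.519,132.684), P2=(28.446,83.730), P3=(16.002,78.669); sampled at t=k/3. Machine vertices: (191.734,19.644) → (147.955,26.174) → (66.601,48.718) → (16.002,64.637). Open path.

**Shape 2** — `<path>` rectangle, stroke `#000000` → score (S608, F1462). Machine vertices: (40.221,73.524) → (59.944,73.524) → (59.944,25.336) → (40.221,25.336) → (40.221,73.524). Closed: final G1 returns to the first vertex.

**Shape 3** — `<path>` rectangle, stroke `#000000` → score (S608, F1462). Machine vertices: (133.799,106.327) → (237.051,106.327) → (237.051,60.625) → (133.799,60.625) → (133.799,106.327). Closed: final G1 returns to the first vertex.

**Shape 4** — `<path>` regular polygon, stroke `#000000` → score (S608, F1462). Machine vertices: (190.889,93.937) → (197.948,110.476) → (208.742,96.094) → (190.889,93.937). Closed: final G1 returns to the first vertex.

**Shape 5** — `<rect>` rectangle, stroke `#000000` → score (S608, F1462). Machine vertices: (29.191,69.692) → (119.947,69.692) → (119.947,59.878) → (29.191,59.878) → (29.191,69.692). Closed: final G1 returns to the first vertex.

**Shape 6** — `<path>` quadratic bezier, stroke `#000000` → score (S608, F1462). Control points (SVG): P0=(71.150,15.386), P1=(108.114,13.099), P2=(88.732,72.654); sampled at t=k/3. Machine vertices: (71.150,127.920) → (89.532,122.573) → (95.393,103.484) → (88.732,70.652). Open path.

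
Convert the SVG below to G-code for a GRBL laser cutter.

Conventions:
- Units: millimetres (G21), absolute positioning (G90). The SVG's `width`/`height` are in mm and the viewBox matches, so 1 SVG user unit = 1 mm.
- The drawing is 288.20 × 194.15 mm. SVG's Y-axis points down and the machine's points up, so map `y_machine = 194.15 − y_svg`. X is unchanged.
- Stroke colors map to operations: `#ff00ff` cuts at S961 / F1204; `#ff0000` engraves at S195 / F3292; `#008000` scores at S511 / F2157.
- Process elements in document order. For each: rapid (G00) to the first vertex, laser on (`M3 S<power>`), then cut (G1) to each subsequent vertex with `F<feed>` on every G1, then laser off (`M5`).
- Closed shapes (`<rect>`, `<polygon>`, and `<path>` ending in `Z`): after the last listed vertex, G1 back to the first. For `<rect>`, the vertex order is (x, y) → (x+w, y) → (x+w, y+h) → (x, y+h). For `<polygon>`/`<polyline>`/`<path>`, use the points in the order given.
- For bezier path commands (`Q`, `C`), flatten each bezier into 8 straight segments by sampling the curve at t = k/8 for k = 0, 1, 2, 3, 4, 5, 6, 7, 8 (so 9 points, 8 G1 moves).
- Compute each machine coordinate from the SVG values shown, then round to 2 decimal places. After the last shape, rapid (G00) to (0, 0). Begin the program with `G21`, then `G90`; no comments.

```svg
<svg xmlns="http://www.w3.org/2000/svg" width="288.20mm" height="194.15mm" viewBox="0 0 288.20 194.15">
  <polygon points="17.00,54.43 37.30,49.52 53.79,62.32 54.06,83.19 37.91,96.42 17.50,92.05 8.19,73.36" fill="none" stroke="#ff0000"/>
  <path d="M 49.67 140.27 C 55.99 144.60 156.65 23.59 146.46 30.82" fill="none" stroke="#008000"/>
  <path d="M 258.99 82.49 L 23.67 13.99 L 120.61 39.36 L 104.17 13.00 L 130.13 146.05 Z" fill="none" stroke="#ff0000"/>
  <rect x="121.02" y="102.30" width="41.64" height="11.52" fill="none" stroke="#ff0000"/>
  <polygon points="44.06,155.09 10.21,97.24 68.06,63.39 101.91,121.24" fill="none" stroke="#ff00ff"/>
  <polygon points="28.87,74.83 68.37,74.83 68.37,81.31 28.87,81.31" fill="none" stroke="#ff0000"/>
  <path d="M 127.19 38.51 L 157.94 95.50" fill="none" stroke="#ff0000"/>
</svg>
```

G21
G90
G00 X17.00 Y139.72
M3 S195
G1 X37.30 Y144.63 F3292
G1 X53.79 Y131.83 F3292
G1 X54.06 Y110.96 F3292
G1 X37.91 Y97.73 F3292
G1 X17.50 Y102.10 F3292
G1 X8.19 Y120.79 F3292
G1 X17.00 Y139.72 F3292
M5
G00 X49.67 Y53.88
M3 S511
G1 X56.06 Y57.64 F2157
G1 X68.89 Y70.17 F2157
G1 X85.76 Y88.51 F2157
G1 X104.26 Y109.69 F2157
G1 X121.98 Y130.73 F2157
G1 X136.52 Y148.67 F2157
G1 X145.49 Y160.53 F2157
G1 X146.46 Y163.33 F2157
M5
G00 X258.99 Y111.66
M3 S195
G1 X23.67 Y180.16 F3292
G1 X120.61 Y154.79 F3292
G1 X104.17 Y181.15 F3292
G1 X130.13 Y48.10 F3292
G1 X258.99 Y111.66 F3292
M5
G00 X121.02 Y91.85
M3 S195
G1 X162.66 Y91.85 F3292
G1 X162.66 Y80.33 F3292
G1 X121.02 Y80.33 F3292
G1 X121.02 Y91.85 F3292
M5
G00 X44.06 Y39.06
M3 S961
G1 X10.21 Y96.91 F1204
G1 X68.06 Y130.76 F1204
G1 X101.91 Y72.91 F1204
G1 X44.06 Y39.06 F1204
M5
G00 X28.87 Y119.32
M3 S195
G1 X68.37 Y119.32 F3292
G1 X68.37 Y112.84 F3292
G1 X28.87 Y112.84 F3292
G1 X28.87 Y119.32 F3292
M5
G00 X127.19 Y155.64
M3 S195
G1 X157.94 Y98.65 F3292
M5
G00 X0.00 Y0.00

1 u = 1 mm; y_m = 194.15 − y.

[1] `<polygon>` regular polygon, #ff0000→engrave S195 F3292: (17.00,139.72) → (37.30,144.63) → (53.79,131.83) → (54.06,110.96) → (37.91,97.73) → (17.50,102.10) → (8.19,120.79) → (17.00,139.72) (closed)

[2] `<path>` cubic bezier, #008000→score S511 F2157: (49.67,53.88) → (56.06,57.64) → (68.89,70.17) → (85.76,88.51) → (104.26,109.69) → (121.98,130.73) → (136.52,148.67) → (145.49,160.53) → (146.46,163.33)

[3] `<path>` closed polygon, #ff0000→engrave S195 F3292: (258.99,111.66) → (23.67,180.16) → (120.61,154.79) → (104.17,181.15) → (130.13,48.10) → (258.99,111.66) (closed)

[4] `<rect>` rectangle, #ff0000→engrave S195 F3292: (121.02,91.85) → (162.66,91.85) → (162.66,80.33) → (121.02,80.33) → (121.02,91.85) (closed)

[5] `<polygon>` regular polygon, #ff00ff→cut S961 F1204: (44.06,39.06) → (10.21,96.91) → (68.06,130.76) → (101.91,72.91) → (44.06,39.06) (closed)

[6] `<polygon>` rectangle, #ff0000→engrave S195 F3292: (28.87,119.32) → (68.37,119.32) → (68.37,112.84) → (28.87,112.84) → (28.87,119.32) (closed)

[7] `<path>` line segment, #ff0000→engrave S195 F3292: (127.19,155.64) → (157.94,98.65)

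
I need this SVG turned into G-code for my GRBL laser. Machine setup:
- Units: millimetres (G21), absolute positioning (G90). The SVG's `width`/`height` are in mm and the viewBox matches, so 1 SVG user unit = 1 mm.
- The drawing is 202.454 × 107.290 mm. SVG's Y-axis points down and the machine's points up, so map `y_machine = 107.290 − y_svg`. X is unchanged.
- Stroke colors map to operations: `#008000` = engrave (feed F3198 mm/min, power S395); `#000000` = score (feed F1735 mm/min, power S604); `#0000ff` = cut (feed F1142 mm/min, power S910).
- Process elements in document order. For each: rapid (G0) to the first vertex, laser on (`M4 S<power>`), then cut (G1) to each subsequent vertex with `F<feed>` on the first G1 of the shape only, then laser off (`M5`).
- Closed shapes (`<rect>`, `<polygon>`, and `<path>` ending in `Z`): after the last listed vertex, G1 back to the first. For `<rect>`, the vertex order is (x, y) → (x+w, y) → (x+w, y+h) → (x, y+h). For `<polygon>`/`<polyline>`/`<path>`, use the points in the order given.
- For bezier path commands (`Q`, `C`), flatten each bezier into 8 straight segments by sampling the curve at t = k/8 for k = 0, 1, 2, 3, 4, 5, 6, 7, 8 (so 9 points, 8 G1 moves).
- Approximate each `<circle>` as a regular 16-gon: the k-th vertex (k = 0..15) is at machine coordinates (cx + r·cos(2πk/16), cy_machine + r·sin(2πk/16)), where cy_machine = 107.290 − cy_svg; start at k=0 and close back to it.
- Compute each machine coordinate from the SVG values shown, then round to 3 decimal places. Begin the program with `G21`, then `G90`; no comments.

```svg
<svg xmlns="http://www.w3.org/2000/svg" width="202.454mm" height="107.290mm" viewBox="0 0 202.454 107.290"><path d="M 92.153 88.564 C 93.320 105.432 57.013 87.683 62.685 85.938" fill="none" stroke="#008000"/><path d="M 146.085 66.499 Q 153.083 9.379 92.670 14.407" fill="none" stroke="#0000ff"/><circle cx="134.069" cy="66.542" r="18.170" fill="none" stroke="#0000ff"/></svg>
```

G21
G90
G0 X92.153 Y18.726
M4 S395
G1 X90.989 Y13.924 F3198
G1 X87.243 Y11.775
G1 X81.846 Y11.684
G1 X75.730 Y13.059
G1 X69.824 Y15.307
G1 X65.061 Y17.833
G1 X62.371 Y20.046
G1 X62.685 Y21.352
M5
G0 X146.085 Y40.791
M4 S910
G1 X146.781 Y54.100 F1142
G1 X145.371 Y65.467
G1 X141.854 Y74.891
G1 X136.230 Y82.374
G1 X128.500 Y87.914
G1 X118.663 Y91.513
G1 X106.720 Y93.169
G1 X92.670 Y92.883
M5
G0 X152.239 Y40.748
M4 S910
G1 X150.856 Y47.701 F1142
G1 X146.917 Y53.596
G1 X141.022 Y57.535
G1 X134.069 Y58.918
G1 X127.116 Y57.535
G1 X121.221 Y53.596
G1 X117.282 Y47.701
G1 X115.899 Y40.748
G1 X117.282 Y33.795
G1 X121.221 Y27.900
G1 X127.116 Y23.961
G1 X134.069 Y22.578
G1 X141.022 Y23.961
G1 X146.917 Y27.900
G1 X150.856 Y33.795
G1 X152.239 Y40.748
M5

Since the viewBox matches the mm dimensions, user units are millimetres directly. The only transform is the Y-flip y_m = 107.290 − y_svg.

Shape 1 is a cubic bezier drawn with `<path>`. Its stroke #008000 means engrave at S395, F3198. After flipping Y the toolpath is (92.153,18.726) → (90.989,13.924) → (87.243,11.775) → (81.846,11.684) → (75.730,13.059) → (69.824,15.307) → (65.061,17.833) → (62.371,20.046) → (62.685,21.352).

Shape 2 is a quadratic bezier drawn with `<path>`. Its stroke #0000ff means cut at S910, F1142. After flipping Y the toolpath is (146.085,40.791) → (146.781,54.100) → (145.371,65.467) → (141.854,74.891) → (136.230,82.374) → (128.500,87.914) → (118.663,91.513) → (106.720,93.169) → (92.670,92.883).

Shape 3 is a circle drawn with `<circle>`. Its stroke #0000ff means cut at S910, F1142. After flipping Y the toolpath is (152.239,40.748) → (150.856,47.701) → (146.917,53.596) → (141.022,57.535) → (134.069,58.918) → (127.116,57.535) → (121.221,53.596) → (117.282,47.701) → (115.899,40.748) → (117.282,33.795) → (121.221,27.900) → (127.116,23.961) → (134.069,22.578) → (141.022,23.961) → (146.917,27.900) → (150.856,33.795) → (152.239,40.748), returning to the start.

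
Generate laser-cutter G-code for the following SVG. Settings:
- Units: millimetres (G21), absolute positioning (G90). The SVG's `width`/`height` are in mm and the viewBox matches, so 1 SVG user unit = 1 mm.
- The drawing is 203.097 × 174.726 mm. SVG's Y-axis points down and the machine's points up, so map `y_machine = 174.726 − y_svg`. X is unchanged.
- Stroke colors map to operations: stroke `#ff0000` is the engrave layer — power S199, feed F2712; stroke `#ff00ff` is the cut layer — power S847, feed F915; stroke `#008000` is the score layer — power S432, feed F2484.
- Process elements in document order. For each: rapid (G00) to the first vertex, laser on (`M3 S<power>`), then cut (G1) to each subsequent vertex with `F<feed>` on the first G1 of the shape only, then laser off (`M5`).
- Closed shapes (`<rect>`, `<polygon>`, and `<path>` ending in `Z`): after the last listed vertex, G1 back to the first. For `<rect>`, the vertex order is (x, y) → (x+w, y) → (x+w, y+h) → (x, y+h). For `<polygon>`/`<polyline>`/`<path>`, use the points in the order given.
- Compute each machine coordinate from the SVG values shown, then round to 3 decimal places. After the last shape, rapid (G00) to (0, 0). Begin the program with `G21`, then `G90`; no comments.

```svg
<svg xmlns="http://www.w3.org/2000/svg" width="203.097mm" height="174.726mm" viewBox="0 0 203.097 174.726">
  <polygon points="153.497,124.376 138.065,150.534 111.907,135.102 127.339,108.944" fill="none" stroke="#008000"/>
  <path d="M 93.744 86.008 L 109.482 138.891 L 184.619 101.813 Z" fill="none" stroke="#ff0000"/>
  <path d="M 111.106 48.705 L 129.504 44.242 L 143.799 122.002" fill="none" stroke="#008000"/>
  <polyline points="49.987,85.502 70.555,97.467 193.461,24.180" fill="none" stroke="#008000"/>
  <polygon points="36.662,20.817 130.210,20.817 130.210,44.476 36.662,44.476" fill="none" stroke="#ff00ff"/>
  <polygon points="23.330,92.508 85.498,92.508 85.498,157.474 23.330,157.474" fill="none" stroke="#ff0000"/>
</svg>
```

G21
G90
G00 X153.497 Y50.350
M3 S432
G1 X138.065 Y24.192 F2484
G1 X111.907 Y39.624
G1 X127.339 Y65.782
G1 X153.497 Y50.350
M5
G00 X93.744 Y88.718
M3 S199
G1 X109.482 Y35.835 F2712
G1 X184.619 Y72.913
G1 X93.744 Y88.718
M5
G00 X111.106 Y126.021
M3 S432
G1 X129.504 Y130.484 F2484
G1 X143.799 Y52.724
M5
G00 X49.987 Y89.224
M3 S432
G1 X70.555 Y77.259 F2484
G1 X193.461 Y150.546
M5
G00 X36.662 Y153.909
M3 S847
G1 X130.210 Y153.909 F915
G1 X130.210 Y130.250
G1 X36.662 Y130.250
G1 X36.662 Y153.909
M5
G00 X23.330 Y82.218
M3 S199
G1 X85.498 Y82.218 F2712
G1 X85.498 Y17.252
G1 X23.330 Y17.252
G1 X23.330 Y82.218
M5
G00 X0.000 Y0.000

1 u = 1 mm; y_m = 174.726 − y.

[1] `<polygon>` regular polygon, #008000→score S432 F2484: (153.497,50.350) → (138.065,24.192) → (111.907,39.624) → (127.339,65.782) → (153.497,50.350) (closed)

[2] `<path>` closed polygon, #ff0000→engrave S199 F2712: (93.744,88.718) → (109.482,35.835) → (184.619,72.913) → (93.744,88.718) (closed)

[3] `<path>` open polyline, #008000→score S432 F2484: (111.106,126.021) → (129.504,130.484) → (143.799,52.724)

[4] `<polyline>` open polyline, #008000→score S432 F2484: (49.987,89.224) → (70.555,77.259) → (193.461,150.546)

[5] `<polygon>` rectangle, #ff00ff→cut S847 F915: (36.662,153.909) → (130.210,153.909) → (130.210,130.250) → (36.662,130.250) → (36.662,153.909) (closed)

[6] `<polygon>` rectangle, #ff0000→engrave S199 F2712: (23.330,82.218) → (85.498,82.218) → (85.498,17.252) → (23.330,17.252) → (23.330,82.218) (closed)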